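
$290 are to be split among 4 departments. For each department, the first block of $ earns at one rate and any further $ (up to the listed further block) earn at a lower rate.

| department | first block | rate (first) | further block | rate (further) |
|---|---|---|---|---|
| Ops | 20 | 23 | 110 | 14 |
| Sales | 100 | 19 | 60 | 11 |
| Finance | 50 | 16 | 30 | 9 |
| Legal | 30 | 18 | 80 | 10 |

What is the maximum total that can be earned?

4960

Order all 8 blocks by rate: Ops/tier1 23 > Sales/tier1 19 > Legal/tier1 18 > Finance/tier1 16 > Ops/tier2 14 > Sales/tier2 11 > Legal/tier2 10 > Finance/tier2 9.
Ops/tier1 (23): +20 ; 270 left.
Sales tier1 at 19: fill all 100 ; 170 left.
Legal/tier1 (18): +30 ; 140 left.
Fill Finance tier1 block (50 at 16) ; 90 left.
90 remain; put them into Ops tier2 at 14.
Total = 23×20 + 19×100 + 18×30 + 16×50 + 14×90 = 4960.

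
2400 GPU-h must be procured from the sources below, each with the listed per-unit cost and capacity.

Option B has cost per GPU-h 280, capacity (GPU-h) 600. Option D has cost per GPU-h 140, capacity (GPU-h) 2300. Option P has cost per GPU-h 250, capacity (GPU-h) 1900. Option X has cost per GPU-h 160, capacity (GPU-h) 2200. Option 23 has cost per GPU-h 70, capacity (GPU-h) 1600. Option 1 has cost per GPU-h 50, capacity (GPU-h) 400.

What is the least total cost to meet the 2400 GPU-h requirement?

188000

Fill from the cheapest source first.
Option 1 at 50: take all 400 GPU-h → 2000 still needed.
Option 23 at 70: take all 1600 GPU-h → 400 still needed.
Option D at 140: take 400 of its 2300 → requirement met.
Option X, Option P, Option B: unused.
Cost = 400×50 + 1600×70 + 400×140 = 188000.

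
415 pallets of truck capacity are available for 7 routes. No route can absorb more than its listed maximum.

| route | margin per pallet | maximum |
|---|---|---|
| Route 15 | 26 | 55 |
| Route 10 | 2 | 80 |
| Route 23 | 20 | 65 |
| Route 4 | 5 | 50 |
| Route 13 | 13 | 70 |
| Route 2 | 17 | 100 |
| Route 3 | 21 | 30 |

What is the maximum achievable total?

6310

Rank by margin per pallet: Route 15 26 > Route 3 21 > Route 23 20 > Route 2 17 > Route 13 13 > Route 4 5 > Route 10 2.
Route 15 takes 55 to reach its cap of 55 ; 360 left.
Route 3: +30 to 30 (cap) ; 330 left.
Route 23: +65 to 65 (cap) ; 265 left.
Give Route 2 100 to hit its cap of 100 ; 165 left.
Route 13 takes 70 to reach its cap of 70 ; 95 left.
Route 4: +50 to 50 (cap) ; 45 left.
Route 10: +45 (room for 80) → 45. Pool exhausted.
Total = 26×55 + 2×45 + 20×65 + 5×50 + 13×70 + 17×100 + 21×30 = 6310.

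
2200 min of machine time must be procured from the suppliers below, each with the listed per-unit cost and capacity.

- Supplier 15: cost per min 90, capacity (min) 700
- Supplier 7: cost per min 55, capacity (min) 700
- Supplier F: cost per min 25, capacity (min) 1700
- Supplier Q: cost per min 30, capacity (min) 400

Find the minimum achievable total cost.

60000

Use suppliers in increasing cost order.
Take 1700 from Supplier F at 25 → need 500 more.
Take 400 from Supplier Q at 30 → need 100 more.
Take 100 from Supplier 7 at 55 to finish.
Supplier 15: unused.
Cost = 1700×25 + 400×30 + 100×55 = 60000.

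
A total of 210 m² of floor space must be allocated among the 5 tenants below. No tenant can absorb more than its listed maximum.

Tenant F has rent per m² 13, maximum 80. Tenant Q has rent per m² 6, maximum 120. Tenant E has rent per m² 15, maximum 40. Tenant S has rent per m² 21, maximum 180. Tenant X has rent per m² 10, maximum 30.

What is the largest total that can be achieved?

4230

Highest rent per m² first: Tenant S 21 > Tenant E 15 > Tenant F 13 > Tenant X 10 > Tenant Q 6.
Give Tenant S 180 to hit its cap of 180 — 30 left.
Tenant E: +30 (room for 40) → 30. Pool exhausted.
Total = 15×30 + 21×180 = 4230.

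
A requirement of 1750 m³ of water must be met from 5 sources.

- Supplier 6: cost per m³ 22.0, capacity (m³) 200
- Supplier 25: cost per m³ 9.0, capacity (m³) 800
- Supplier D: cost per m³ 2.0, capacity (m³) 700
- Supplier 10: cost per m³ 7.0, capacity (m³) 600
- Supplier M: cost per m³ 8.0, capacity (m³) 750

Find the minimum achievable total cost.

Fill from the cheapest source first.
Supplier D at 2.0: take all 700 m³ → 1050 still needed.
Supplier 10 (7.0): use full 600 → 450 m³ to go.
Take 450 from Supplier M at 8.0 to finish.
Supplier 25, Supplier 6: unused.
Cost = 700×2.0 + 600×7.0 + 450×8.0 = 9200.

9200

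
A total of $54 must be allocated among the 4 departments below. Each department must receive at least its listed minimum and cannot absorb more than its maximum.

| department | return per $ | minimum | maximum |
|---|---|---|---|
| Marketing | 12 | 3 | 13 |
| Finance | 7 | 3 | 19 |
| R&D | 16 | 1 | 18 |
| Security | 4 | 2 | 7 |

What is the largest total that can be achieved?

593

Meeting every minimum uses 3+3+1+2 = 9 $, leaving 45.
Rank by return per $: R&D 16 > Marketing 12 > Finance 7 > Security 4.
R&D takes 17 more to reach its cap of 18 — 28 left.
Give Marketing 10 more to hit its cap of 13 — 18 left.
Finance: +16 to 19 (cap) — 2 left.
Security: +2 (room for 5) → 4. Pool exhausted.
Total = 12×13 + 7×19 + 16×18 + 4×4 = 593.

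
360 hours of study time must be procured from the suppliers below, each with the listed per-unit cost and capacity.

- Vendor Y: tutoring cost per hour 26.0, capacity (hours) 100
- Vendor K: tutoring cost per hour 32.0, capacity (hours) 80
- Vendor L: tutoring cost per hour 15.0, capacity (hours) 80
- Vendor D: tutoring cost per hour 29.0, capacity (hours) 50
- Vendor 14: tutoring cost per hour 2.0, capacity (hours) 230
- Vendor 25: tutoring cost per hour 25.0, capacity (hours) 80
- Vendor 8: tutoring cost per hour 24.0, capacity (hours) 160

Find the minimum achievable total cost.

2860

Use suppliers in increasing cost order.
Vendor 14 (2.0): use full 230 ; 130 hours to go.
Take 80 from Vendor L at 15.0 ; need 50 more.
Take 50 from Vendor 8 at 24.0 to finish.
Vendor 25, Vendor Y, Vendor D, Vendor K: unused.
Cost = 230×2.0 + 80×15.0 + 50×24.0 = 2860.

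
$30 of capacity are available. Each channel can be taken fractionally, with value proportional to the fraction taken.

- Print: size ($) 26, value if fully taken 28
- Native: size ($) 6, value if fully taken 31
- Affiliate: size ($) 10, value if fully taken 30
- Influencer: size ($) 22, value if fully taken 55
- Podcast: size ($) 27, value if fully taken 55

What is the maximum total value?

96

Rank by value-to-size ratio: Native 31/6≈5.17, Affiliate 30/10≈3, Influencer 55/22≈2.5, Podcast 55/27≈2.04, Print 28/26≈1.08.
All 6 $ of Native fit (value 31) → 24 remain.
All 10 $ of Affiliate fit (value 30) → 14 remain.
14 $ left: a 14/22 share of Influencer gives 55×14/22 = 35.
Total value = 96.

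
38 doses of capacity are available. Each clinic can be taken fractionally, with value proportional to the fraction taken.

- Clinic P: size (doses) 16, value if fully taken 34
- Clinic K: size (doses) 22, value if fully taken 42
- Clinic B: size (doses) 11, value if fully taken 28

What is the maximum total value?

Rank by value-to-size ratio: Clinic B 28/11≈2.55, Clinic P 34/16≈2.12, Clinic K 42/22≈1.91.
All 11 doses of Clinic B fit (value 28) ; 27 remain.
All 16 doses of Clinic P fit (value 34) ; 11 remain.
Fill the last 11 doses with part of Clinic K: 11/22 of it earns 21.
Total value = 83.

83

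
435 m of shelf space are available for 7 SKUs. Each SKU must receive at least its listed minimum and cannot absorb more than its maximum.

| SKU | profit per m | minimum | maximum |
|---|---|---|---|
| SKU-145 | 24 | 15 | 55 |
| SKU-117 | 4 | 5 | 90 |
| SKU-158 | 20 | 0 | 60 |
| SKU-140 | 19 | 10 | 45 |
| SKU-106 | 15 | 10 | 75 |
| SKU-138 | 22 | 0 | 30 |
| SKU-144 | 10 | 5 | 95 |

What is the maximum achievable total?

6410

Meeting every minimum uses 15+5+0+10+10+0+5 = 45 m, leaving 390.
Highest profit per m first: SKU-145 24 > SKU-138 22 > SKU-158 20 > SKU-140 19 > SKU-106 15 > SKU-144 10 > SKU-117 4.
SKU-145: +40 to 55 (cap) ; 350 left.
SKU-138: +30 to 30 (cap) ; 320 left.
Give SKU-158 60 more to hit its cap of 60 ; 260 left.
SKU-140 takes 35 more to reach its cap of 45 ; 225 left.
SKU-106: +65 to 75 (cap) ; 160 left.
SKU-144 takes 90 more to reach its cap of 95 ; 70 left.
SKU-117: +70 (room for 85) → 75. Pool exhausted.
Total = 24×55 + 4×75 + 20×60 + 19×45 + 15×75 + 22×30 + 10×95 = 6410.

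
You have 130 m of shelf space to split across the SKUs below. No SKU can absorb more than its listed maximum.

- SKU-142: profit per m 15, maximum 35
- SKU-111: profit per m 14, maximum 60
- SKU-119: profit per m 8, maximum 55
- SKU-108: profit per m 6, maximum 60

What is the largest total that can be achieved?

1645

Order the SKUs by profit per m: SKU-142 15 > SKU-111 14 > SKU-119 8 > SKU-108 6.
SKU-142 takes 35 to reach its cap of 35 → 95 left.
SKU-111 takes 60 to reach its cap of 60 → 35 left.
Only 35 left; SKU-119 takes them to reach 35.
Total = 15×35 + 14×60 + 8×35 = 1645.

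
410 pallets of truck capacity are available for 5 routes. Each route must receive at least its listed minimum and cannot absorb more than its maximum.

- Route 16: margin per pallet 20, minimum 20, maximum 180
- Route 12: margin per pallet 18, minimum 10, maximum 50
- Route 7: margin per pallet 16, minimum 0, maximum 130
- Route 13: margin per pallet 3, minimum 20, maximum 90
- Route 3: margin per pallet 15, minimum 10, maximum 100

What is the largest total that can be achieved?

7090

Meeting every minimum uses 20+10+0+20+10 = 60 pallets, leaving 350.
Highest margin per pallet first: Route 16 20 > Route 12 18 > Route 7 16 > Route 3 15 > Route 13 3.
Route 16 takes 160 more to reach its cap of 180 ; 190 left.
Route 12 takes 40 more to reach its cap of 50 ; 150 left.
Route 7 takes 130 more to reach its cap of 130 ; 20 left.
Only 20 left; Route 3 takes them to reach 30.
Total = 20×180 + 18×50 + 16×130 + 3×20 + 15×30 = 7090.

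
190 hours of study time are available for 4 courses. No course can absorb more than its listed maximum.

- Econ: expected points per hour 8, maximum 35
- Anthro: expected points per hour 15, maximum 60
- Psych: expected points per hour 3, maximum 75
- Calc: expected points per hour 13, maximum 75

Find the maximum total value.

2215

Highest expected points per hour first: Anthro 15 > Calc 13 > Econ 8 > Psych 3.
Anthro: +60 to 60 (cap) ; 130 left.
Give Calc 75 to hit its cap of 75 ; 55 left.
Econ: +35 to 35 (cap) ; 20 left.
Psych: +20 (room for 75) → 20. Pool exhausted.
Total = 8×35 + 15×60 + 3×20 + 13×75 = 2215.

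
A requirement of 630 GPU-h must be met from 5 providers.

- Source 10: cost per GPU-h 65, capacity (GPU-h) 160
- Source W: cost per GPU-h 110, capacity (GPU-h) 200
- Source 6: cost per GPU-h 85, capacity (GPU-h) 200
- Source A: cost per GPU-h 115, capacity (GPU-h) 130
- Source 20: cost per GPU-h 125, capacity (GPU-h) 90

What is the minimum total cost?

57450

Use providers in increasing cost order.
Source 10 (65): use full 160 — 470 GPU-h to go.
Take 200 from Source 6 at 85 — need 270 more.
Take 200 from Source W at 110 — need 70 more.
Source A at 115: take 70 of its 130 — requirement met.
Source 20: unused.
Cost = 160×65 + 200×85 + 200×110 + 70×115 = 57450.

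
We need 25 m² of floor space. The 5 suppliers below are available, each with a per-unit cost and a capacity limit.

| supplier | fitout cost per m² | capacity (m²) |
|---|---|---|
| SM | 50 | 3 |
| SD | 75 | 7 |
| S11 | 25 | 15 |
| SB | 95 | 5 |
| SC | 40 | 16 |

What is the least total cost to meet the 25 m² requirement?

Use suppliers in increasing cost order.
Take 15 from S11 at 25 ; need 10 more.
Take 10 from SC at 40 to finish.
SM, SD, SB: unused.
Cost = 15×25 + 10×40 = 775.

775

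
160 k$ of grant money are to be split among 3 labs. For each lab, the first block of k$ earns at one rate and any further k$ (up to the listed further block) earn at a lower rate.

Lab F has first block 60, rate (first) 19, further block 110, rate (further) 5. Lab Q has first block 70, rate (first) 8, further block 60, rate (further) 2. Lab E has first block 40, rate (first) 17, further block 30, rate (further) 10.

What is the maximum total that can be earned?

Rank every tier by rate: Lab F/T1 19 > Lab E/T1 17 > Lab E/T2 10 > Lab Q/T1 8 > Lab F/T2 5 > Lab Q/T2 2.
Lab F/T1 (19): +60 → 100 left.
Lab E/T1 (17): +40 → 60 left.
Fill Lab E T2 block (30 at 10) → 30 left.
Lab Q T1 at 8: only 30 left, fill 30.
Total = 19×60 + 17×40 + 10×30 + 8×30 = 2360.

2360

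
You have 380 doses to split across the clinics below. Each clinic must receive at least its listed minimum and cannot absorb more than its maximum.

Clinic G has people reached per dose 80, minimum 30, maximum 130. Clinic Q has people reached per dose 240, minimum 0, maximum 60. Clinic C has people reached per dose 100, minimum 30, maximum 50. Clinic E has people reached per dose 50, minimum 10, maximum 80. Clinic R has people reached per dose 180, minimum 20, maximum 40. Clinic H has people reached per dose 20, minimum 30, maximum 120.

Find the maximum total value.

Meeting every minimum uses 30+0+30+10+20+30 = 120 doses, leaving 260.
Highest people reached per dose first: Clinic Q 240 > Clinic R 180 > Clinic C 100 > Clinic G 80 > Clinic E 50 > Clinic H 20.
Clinic Q: +60 to 60 (cap) → 200 left.
Give Clinic R 20 more to hit its cap of 40 → 180 left.
Clinic C takes 20 more to reach its cap of 50 → 160 left.
Give Clinic G 100 more to hit its cap of 130 → 60 left.
Only 60 left; Clinic E takes them to reach 70.
Total = 80×130 + 240×60 + 100×50 + 50×70 + 180×40 + 20×30 = 41100.

41100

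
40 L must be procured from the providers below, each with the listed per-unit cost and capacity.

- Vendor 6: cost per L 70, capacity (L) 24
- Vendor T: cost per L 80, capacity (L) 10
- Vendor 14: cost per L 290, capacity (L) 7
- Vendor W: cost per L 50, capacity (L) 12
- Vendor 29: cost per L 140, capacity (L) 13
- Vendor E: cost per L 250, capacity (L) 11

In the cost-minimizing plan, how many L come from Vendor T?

Use providers in increasing cost order.
Vendor W (50): use full 12 — 28 L to go.
Vendor 6 at 70: take all 24 L — 4 still needed.
Vendor T at 80: take 4 of its 10 — requirement met.
Vendor 29, Vendor E, Vendor 14: unused.

4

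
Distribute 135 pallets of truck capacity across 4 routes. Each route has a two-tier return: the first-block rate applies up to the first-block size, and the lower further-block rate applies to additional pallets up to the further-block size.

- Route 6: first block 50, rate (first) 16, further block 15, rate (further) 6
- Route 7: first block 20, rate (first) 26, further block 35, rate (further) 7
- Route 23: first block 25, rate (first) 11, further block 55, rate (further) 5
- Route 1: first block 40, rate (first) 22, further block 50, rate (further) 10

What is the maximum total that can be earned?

Treat each block as its own option and order by rate: Route 7/first 26 > Route 1/first 22 > Route 6/first 16 > Route 23/first 11 > Route 1/second 10 > Route 7/second 7 > Route 6/second 6 > Route 23/second 5.
Fill Route 7 first block (20 at 26) — 115 left.
Route 1 first at 22: fill all 40 — 75 left.
Route 6/first (16): +50 — 25 left.
Route 23/first (11): +25 — 0 left.
Total = 26×20 + 22×40 + 16×50 + 11×25 = 2475.

2475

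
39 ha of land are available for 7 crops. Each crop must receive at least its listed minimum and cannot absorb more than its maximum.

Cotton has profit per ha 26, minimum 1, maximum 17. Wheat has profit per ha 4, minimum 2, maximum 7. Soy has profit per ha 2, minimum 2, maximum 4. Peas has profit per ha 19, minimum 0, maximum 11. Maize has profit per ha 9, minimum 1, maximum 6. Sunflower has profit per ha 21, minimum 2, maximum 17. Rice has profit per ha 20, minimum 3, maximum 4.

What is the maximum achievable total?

Meeting every minimum uses 1+2+2+0+1+2+3 = 11 ha, leaving 28.
Rank by profit per ha: Cotton 26 > Sunflower 21 > Rice 20 > Peas 19 > Maize 9 > Wheat 4 > Soy 2.
Give Cotton 16 more to hit its cap of 17 → 12 left.
Only 12 left; Sunflower takes them to reach 14.
Total = 26×17 + 4×2 + 2×2 + 9×1 + 21×14 + 20×3 = 817.

817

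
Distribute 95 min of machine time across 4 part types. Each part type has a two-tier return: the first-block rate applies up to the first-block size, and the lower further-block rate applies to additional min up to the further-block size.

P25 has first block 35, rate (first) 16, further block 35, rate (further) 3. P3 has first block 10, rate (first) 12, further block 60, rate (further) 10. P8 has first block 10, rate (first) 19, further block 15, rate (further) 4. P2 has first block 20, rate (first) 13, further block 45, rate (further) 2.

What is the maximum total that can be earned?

1330

Rank every tier by rate: P8/tier1 19 > P25/tier1 16 > P2/tier1 13 > P3/tier1 12 > P3/tier2 10 > P8/tier2 4 > P25/tier2 3 > P2/tier2 2.
Fill P8 tier1 block (10 at 19) ; 85 left.
P25/tier1 (16): +35 ; 50 left.
P2 tier1 at 13: fill all 20 ; 30 left.
P3 tier1 at 12: fill all 10 ; 20 left.
20 remain; put them into P3 tier2 at 10.
Total = 19×10 + 16×35 + 13×20 + 12×10 + 10×20 = 1330.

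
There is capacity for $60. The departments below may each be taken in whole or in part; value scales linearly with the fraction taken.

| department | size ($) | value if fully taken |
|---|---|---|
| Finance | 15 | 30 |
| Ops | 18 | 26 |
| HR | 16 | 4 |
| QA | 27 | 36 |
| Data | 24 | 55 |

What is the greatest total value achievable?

Sort by value density: Data 55/24≈2.29, Finance 30/15≈2, Ops 26/18≈1.44, QA 36/27≈1.33, HR 4/16≈0.25.
Data: take in full, 24 $ for value 55 → 36 left.
All 15 $ of Finance fit (value 30) → 21 remain.
All 18 $ of Ops fit (value 26) → 3 remain.
3 $ left: a 3/27 share of QA gives 36×3/27 = 4.
Total value = 115.

115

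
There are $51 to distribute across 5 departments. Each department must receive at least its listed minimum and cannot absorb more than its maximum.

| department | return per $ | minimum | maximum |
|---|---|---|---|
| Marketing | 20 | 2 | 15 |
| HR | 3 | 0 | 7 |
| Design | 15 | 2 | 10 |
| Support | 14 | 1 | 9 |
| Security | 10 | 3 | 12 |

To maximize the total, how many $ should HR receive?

5

Meeting every minimum uses 2+0+2+1+3 = 8 $, leaving 43.
Highest return per $ first: Marketing 20 > Design 15 > Support 14 > Security 10 > HR 3.
Marketing takes 13 more to reach its cap of 15 ; 30 left.
Design takes 8 more to reach its cap of 10 ; 22 left.
Support: +8 to 9 (cap) ; 14 left.
Give Security 9 more to hit its cap of 12 ; 5 left.
HR has room for 7 more but only 5 remain, so it gets 5.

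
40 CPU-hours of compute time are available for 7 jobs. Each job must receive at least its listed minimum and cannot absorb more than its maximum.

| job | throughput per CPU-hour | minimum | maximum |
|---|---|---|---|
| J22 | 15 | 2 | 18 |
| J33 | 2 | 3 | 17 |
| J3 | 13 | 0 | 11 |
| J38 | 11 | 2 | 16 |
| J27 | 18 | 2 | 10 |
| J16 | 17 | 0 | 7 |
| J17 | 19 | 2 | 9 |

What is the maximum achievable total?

633

Meeting every minimum uses 2+3+0+2+2+0+2 = 11 CPU-hours, leaving 29.
Highest throughput per CPU-hour first: J17 19 > J27 18 > J16 17 > J22 15 > J3 13 > J38 11 > J33 2.
J17 takes 7 more to reach its cap of 9 ; 22 left.
J27 takes 8 more to reach its cap of 10 ; 14 left.
Give J16 7 more to hit its cap of 7 ; 7 left.
J22 has room for 16 more but only 7 remain, so it gets 9.
Total = 15×9 + 2×3 + 11×2 + 18×10 + 17×7 + 19×9 = 633.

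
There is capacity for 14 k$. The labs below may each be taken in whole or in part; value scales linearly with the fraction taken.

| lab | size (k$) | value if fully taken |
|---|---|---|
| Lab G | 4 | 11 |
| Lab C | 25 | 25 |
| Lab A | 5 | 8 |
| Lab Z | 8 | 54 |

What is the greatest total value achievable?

68.2

Rank by value-to-size ratio: Lab Z 54/8≈6.75, Lab G 11/4≈2.75, Lab A 8/5≈1.6, Lab C 25/25≈1.
Lab Z: take in full, 8 k$ for value 54 ; 6 left.
Take all of Lab G (4 k$, value 11) ; 2 k$ left.
Fill the last 2 k$ with part of Lab A: 2/5 of it earns 3.2.
Total value = 68.2.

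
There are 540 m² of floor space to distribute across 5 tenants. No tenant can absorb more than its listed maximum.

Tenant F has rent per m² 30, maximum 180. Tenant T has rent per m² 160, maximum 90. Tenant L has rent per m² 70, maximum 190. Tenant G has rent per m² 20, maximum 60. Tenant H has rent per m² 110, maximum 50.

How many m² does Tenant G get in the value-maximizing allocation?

30

Highest rent per m² first: Tenant T 160 > Tenant H 110 > Tenant L 70 > Tenant F 30 > Tenant G 20.
Tenant T takes 90 to reach its cap of 90 ; 450 left.
Tenant H takes 50 to reach its cap of 50 ; 400 left.
Give Tenant L 190 to hit its cap of 190 ; 210 left.
Tenant F: +180 to 180 (cap) ; 30 left.
Only 30 left; Tenant G takes them to reach 30.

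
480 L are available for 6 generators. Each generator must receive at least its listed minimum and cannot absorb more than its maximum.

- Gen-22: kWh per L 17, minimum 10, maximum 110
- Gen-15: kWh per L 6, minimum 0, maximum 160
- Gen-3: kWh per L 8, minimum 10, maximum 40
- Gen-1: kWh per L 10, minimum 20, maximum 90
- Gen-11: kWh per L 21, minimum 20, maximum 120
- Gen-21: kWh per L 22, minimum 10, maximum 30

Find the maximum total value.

Meeting every minimum uses 10+0+10+20+20+10 = 70 L, leaving 410.
Rank by kWh per L: Gen-21 22 > Gen-11 21 > Gen-22 17 > Gen-1 10 > Gen-3 8 > Gen-15 6.
Gen-21: +20 to 30 (cap) — 390 left.
Gen-11 takes 100 more to reach its cap of 120 — 290 left.
Gen-22 takes 100 more to reach its cap of 110 — 190 left.
Gen-1 takes 70 more to reach its cap of 90 — 120 left.
Gen-3: +30 to 40 (cap) — 90 left.
Gen-15: +90 (room for 160) → 90. Pool exhausted.
Total = 17×110 + 6×90 + 8×40 + 10×90 + 21×120 + 22×30 = 6810.

6810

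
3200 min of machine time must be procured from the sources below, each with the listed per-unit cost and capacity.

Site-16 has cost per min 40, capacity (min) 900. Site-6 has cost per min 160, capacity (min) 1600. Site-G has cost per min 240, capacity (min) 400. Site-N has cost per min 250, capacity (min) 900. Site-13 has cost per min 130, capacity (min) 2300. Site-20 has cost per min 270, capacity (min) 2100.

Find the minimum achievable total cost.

335000

Fill from the cheapest source first.
Site-16 at 40: take all 900 min — 2300 still needed.
Take 2300 from Site-13 at 130 — need 0 more.
Site-6, Site-G, Site-N, Site-20: unused.
Cost = 900×40 + 2300×130 = 335000.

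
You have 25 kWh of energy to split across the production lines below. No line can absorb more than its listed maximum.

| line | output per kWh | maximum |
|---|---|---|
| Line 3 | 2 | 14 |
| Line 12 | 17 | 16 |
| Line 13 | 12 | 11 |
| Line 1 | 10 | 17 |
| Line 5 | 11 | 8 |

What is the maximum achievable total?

Rank by output per kWh: Line 12 17 > Line 13 12 > Line 5 11 > Line 1 10 > Line 3 2.
Line 12: +16 to 16 (cap) — 9 left.
Line 13 has room for 11 but only 9 remain, so it gets 9.
Total = 17×16 + 12×9 = 380.

380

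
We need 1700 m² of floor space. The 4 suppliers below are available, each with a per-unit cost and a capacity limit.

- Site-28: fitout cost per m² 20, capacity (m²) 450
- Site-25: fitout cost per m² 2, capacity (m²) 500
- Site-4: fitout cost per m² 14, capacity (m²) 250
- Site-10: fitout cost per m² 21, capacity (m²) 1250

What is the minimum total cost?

Use suppliers in increasing cost order.
Take 500 from Site-25 at 2 — need 1200 more.
Site-4 (14): use full 250 — 950 m² to go.
Take 450 from Site-28 at 20 — need 500 more.
Take 500 from Site-10 at 21 to finish.
Cost = 500×2 + 250×14 + 450×20 + 500×21 = 24000.

24000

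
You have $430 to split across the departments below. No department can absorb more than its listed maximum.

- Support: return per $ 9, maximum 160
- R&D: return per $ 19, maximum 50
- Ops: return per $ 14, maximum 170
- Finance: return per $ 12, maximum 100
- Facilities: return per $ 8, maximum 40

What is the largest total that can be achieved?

5520

Order the departments by return per $: R&D 19 > Ops 14 > Finance 12 > Support 9 > Facilities 8.
R&D takes 50 to reach its cap of 50 ; 380 left.
Ops: +170 to 170 (cap) ; 210 left.
Finance: +100 to 100 (cap) ; 110 left.
Support has room for 160 but only 110 remain, so it gets 110.
Total = 9×110 + 19×50 + 14×170 + 12×100 = 5520.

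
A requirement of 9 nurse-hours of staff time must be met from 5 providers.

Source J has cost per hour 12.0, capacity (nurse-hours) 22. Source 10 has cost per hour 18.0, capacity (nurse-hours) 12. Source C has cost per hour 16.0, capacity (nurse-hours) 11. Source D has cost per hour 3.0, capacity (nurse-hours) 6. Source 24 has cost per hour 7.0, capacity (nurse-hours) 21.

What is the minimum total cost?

39

Fill from the cheapest provider first.
Source D (3.0): use full 6 — 3 nurse-hours to go.
Take 3 from Source 24 at 7.0 to finish.
Source J, Source C, Source 10: unused.
Cost = 6×3.0 + 3×7.0 = 39.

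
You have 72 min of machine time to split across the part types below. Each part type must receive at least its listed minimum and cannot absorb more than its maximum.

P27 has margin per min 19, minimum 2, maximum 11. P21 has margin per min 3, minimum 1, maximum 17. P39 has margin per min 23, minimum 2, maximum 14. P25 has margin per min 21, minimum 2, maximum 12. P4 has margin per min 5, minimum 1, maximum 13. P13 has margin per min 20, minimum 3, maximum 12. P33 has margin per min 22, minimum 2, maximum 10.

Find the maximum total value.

Meeting every minimum uses 2+1+2+2+1+3+2 = 13 min, leaving 59.
Highest margin per min first: P39 23 > P33 22 > P25 21 > P13 20 > P27 19 > P4 5 > P21 3.
P39: +12 to 14 (cap) — 47 left.
Give P33 8 more to hit its cap of 10 — 39 left.
Give P25 10 more to hit its cap of 12 — 29 left.
P13 takes 9 more to reach its cap of 12 — 20 left.
P27 takes 9 more to reach its cap of 11 — 11 left.
P4: +11 (room for 12) → 12. Pool exhausted.
Total = 19×11 + 3×1 + 23×14 + 21×12 + 5×12 + 20×12 + 22×10 = 1306.

1306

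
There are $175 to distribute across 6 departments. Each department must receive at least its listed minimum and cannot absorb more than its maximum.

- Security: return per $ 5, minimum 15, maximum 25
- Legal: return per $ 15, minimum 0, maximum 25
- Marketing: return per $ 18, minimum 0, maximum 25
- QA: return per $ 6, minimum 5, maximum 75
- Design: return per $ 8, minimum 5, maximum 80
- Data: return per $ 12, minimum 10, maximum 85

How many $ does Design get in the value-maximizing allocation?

Meeting every minimum uses 15+0+0+5+5+10 = 35 $, leaving 140.
Order the departments by return per $: Marketing 18 > Legal 15 > Data 12 > Design 8 > QA 6 > Security 5.
Marketing takes 25 more to reach its cap of 25 ; 115 left.
Legal: +25 to 25 (cap) ; 90 left.
Data: +75 to 85 (cap) ; 15 left.
Only 15 left; Design takes them to reach 20.

20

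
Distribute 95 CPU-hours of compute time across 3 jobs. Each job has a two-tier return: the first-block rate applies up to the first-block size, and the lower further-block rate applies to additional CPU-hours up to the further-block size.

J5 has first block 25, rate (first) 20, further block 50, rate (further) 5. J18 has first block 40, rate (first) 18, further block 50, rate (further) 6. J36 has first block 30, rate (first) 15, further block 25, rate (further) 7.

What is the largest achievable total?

Treat each block as its own option and order by rate: J5/first 20 > J18/first 18 > J36/first 15 > J36/second 7 > J18/second 6 > J5/second 5.
Fill J5 first block (25 at 20) — 70 left.
J18 first at 18: fill all 40 — 30 left.
Fill J36 first block (30 at 15) — 0 left.
Total = 20×25 + 18×40 + 15×30 = 1670.

1670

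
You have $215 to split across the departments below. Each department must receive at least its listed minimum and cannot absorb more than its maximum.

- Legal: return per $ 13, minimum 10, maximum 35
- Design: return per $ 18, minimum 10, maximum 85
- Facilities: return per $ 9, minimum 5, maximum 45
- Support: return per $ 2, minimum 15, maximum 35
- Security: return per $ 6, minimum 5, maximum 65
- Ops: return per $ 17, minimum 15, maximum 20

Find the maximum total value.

Meeting every minimum uses 10+10+5+15+5+15 = 60 $, leaving 155.
Order the departments by return per $: Design 18 > Ops 17 > Legal 13 > Facilities 9 > Security 6 > Support 2.
Give Design 75 more to hit its cap of 85 → 80 left.
Ops takes 5 more to reach its cap of 20 → 75 left.
Legal takes 25 more to reach its cap of 35 → 50 left.
Facilities takes 40 more to reach its cap of 45 → 10 left.
Security has room for 60 more but only 10 remain, so it gets 15.
Total = 13×35 + 18×85 + 9×45 + 2×15 + 6×15 + 17×20 = 2850.

2850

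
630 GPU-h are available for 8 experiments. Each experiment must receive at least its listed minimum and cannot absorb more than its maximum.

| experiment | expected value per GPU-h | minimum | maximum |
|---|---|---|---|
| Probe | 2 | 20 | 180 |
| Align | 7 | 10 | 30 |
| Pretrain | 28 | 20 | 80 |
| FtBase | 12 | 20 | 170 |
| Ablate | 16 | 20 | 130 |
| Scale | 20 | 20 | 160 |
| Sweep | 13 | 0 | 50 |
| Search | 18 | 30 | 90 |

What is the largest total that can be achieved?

10980

Meeting every minimum uses 20+10+20+20+20+20+0+30 = 140 GPU-h, leaving 490.
Highest expected value per GPU-h first: Pretrain 28 > Scale 20 > Search 18 > Ablate 16 > Sweep 13 > FtBase 12 > Align 7 > Probe 2.
Give Pretrain 60 more to hit its cap of 80 — 430 left.
Scale takes 140 more to reach its cap of 160 — 290 left.
Search: +60 to 90 (cap) — 230 left.
Ablate takes 110 more to reach its cap of 130 — 120 left.
Sweep: +50 to 50 (cap) — 70 left.
FtBase has room for 150 more but only 70 remain, so it gets 90.
Total = 2×20 + 7×10 + 28×80 + 12×90 + 16×130 + 20×160 + 13×50 + 18×90 = 10980.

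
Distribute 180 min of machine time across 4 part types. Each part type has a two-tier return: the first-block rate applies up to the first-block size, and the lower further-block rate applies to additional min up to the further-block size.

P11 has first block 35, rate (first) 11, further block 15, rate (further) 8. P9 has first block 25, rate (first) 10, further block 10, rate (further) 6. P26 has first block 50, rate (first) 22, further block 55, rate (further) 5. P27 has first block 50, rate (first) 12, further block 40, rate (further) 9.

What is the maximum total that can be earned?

2515

Order all 8 blocks by rate: P26/first 22 > P27/first 12 > P11/first 11 > P9/first 10 > P27/second 9 > P11/second 8 > P9/second 6 > P26/second 5.
Fill P26 first block (50 at 22) → 130 left.
P27 first at 12: fill all 50 → 80 left.
P11/first (11): +35 → 45 left.
Fill P9 first block (25 at 10) → 20 left.
P27/second: +20 of 40 at 9; pool empty.
Total = 22×50 + 12×50 + 11×35 + 10×25 + 9×20 = 2515.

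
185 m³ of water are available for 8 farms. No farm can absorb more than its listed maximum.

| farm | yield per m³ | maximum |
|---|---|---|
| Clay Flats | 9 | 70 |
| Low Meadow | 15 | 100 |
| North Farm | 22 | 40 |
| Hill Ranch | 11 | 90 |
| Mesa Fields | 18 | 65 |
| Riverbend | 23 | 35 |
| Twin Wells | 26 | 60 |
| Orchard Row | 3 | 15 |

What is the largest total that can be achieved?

4145

Rank by yield per m³: Twin Wells 26 > Riverbend 23 > North Farm 22 > Mesa Fields 18 > Low Meadow 15 > Hill Ranch 11 > Clay Flats 9 > Orchard Row 3.
Twin Wells takes 60 to reach its cap of 60 ; 125 left.
Give Riverbend 35 to hit its cap of 35 ; 90 left.
North Farm: +40 to 40 (cap) ; 50 left.
Mesa Fields has room for 65 but only 50 remain, so it gets 50.
Total = 22×40 + 18×50 + 23×35 + 26×60 = 4145.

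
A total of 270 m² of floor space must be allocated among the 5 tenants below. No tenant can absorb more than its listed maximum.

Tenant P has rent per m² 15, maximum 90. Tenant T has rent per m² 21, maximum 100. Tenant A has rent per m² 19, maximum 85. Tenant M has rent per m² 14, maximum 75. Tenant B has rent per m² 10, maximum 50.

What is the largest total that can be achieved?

4990

Order the tenants by rent per m²: Tenant T 21 > Tenant A 19 > Tenant P 15 > Tenant M 14 > Tenant B 10.
Tenant T: +100 to 100 (cap) → 170 left.
Tenant A takes 85 to reach its cap of 85 → 85 left.
Tenant P has room for 90 but only 85 remain, so it gets 85.
Total = 15×85 + 21×100 + 19×85 = 4990.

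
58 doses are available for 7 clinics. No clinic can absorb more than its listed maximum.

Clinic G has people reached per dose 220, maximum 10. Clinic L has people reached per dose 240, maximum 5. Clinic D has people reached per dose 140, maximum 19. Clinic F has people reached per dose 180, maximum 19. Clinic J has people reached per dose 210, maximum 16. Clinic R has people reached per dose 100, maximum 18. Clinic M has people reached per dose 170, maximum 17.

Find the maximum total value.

11540

Rank by people reached per dose: Clinic L 240 > Clinic G 220 > Clinic J 210 > Clinic F 180 > Clinic M 170 > Clinic D 140 > Clinic R 100.
Clinic L takes 5 to reach its cap of 5 — 53 left.
Clinic G: +10 to 10 (cap) — 43 left.
Give Clinic J 16 to hit its cap of 16 — 27 left.
Give Clinic F 19 to hit its cap of 19 — 8 left.
Only 8 left; Clinic M takes them to reach 8.
Total = 220×10 + 240×5 + 180×19 + 210×16 + 170×8 = 11540.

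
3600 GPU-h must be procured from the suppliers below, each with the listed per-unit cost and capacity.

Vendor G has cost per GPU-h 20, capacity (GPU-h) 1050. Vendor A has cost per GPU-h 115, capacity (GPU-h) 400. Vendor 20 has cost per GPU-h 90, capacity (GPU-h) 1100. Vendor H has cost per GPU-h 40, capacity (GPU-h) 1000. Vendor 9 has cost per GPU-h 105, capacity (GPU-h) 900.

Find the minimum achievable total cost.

207250

Cheapest first:
Vendor G at 20: take all 1050 GPU-h — 2550 still needed.
Take 1000 from Vendor H at 40 — need 1550 more.
Take 1100 from Vendor 20 at 90 — need 450 more.
Vendor 9 at 105: take 450 of its 900 — requirement met.
Vendor A: unused.
Cost = 1050×20 + 1000×40 + 1100×90 + 450×105 = 207250.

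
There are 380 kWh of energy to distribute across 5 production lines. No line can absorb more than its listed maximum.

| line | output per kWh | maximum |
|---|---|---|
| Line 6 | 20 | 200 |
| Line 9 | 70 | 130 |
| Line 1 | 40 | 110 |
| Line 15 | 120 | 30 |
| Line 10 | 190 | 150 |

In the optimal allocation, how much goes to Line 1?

70

Highest output per kWh first: Line 10 190 > Line 15 120 > Line 9 70 > Line 1 40 > Line 6 20.
Line 10: +150 to 150 (cap) ; 230 left.
Give Line 15 30 to hit its cap of 30 ; 200 left.
Line 9: +130 to 130 (cap) ; 70 left.
Line 1 has room for 110 but only 70 remain, so it gets 70.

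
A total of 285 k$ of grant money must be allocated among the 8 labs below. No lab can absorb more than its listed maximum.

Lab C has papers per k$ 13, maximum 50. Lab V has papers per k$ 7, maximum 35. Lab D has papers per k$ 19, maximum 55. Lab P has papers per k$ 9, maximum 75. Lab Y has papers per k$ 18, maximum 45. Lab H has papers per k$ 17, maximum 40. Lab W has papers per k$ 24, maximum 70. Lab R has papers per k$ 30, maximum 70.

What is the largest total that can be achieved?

6380

Rank by papers per k$: Lab R 30 > Lab W 24 > Lab D 19 > Lab Y 18 > Lab H 17 > Lab C 13 > Lab P 9 > Lab V 7.
Lab R takes 70 to reach its cap of 70 — 215 left.
Give Lab W 70 to hit its cap of 70 — 145 left.
Lab D: +55 to 55 (cap) — 90 left.
Lab Y takes 45 to reach its cap of 45 — 45 left.
Lab H takes 40 to reach its cap of 40 — 5 left.
Lab C has room for 50 but only 5 remain, so it gets 5.
Total = 13×5 + 19×55 + 18×45 + 17×40 + 24×70 + 30×70 = 6380.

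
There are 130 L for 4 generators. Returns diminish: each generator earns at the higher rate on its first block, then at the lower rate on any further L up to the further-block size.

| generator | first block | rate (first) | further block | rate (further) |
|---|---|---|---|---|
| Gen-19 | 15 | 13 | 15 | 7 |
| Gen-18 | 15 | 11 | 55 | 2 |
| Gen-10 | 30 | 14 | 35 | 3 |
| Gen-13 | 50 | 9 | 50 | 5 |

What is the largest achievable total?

1360

Treat each block as its own option and order by rate: Gen-10/tier1 14 > Gen-19/tier1 13 > Gen-18/tier1 11 > Gen-13/tier1 9 > Gen-19/tier2 7 > Gen-13/tier2 5 > Gen-10/tier2 3 > Gen-18/tier2 2.
Gen-10 tier1 at 14: fill all 30 — 100 left.
Gen-19/tier1 (13): +15 — 85 left.
Gen-18/tier1 (11): +15 — 70 left.
Gen-13 tier1 at 9: fill all 50 — 20 left.
Fill Gen-19 tier2 block (15 at 7) — 5 left.
5 remain; put them into Gen-13 tier2 at 5.
Total = 14×30 + 13×15 + 11×15 + 9×50 + 7×15 + 5×5 = 1360.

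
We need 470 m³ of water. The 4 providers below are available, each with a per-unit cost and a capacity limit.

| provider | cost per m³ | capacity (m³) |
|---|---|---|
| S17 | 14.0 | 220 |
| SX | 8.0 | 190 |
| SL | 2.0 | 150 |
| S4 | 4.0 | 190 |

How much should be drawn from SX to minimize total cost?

Fill from the cheapest provider first.
Take 150 from SL at 2.0 → need 320 more.
Take 190 from S4 at 4.0 → need 130 more.
Take 130 from SX at 8.0 to finish.
S17: unused.

130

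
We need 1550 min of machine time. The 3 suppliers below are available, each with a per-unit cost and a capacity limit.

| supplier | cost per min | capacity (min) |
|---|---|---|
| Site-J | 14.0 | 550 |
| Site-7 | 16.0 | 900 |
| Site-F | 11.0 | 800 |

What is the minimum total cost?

19700

Use suppliers in increasing cost order.
Site-F (11.0): use full 800 → 750 min to go.
Site-J (14.0): use full 550 → 200 min to go.
Site-7 (16.0): take the remaining 200 → done.
Cost = 800×11.0 + 550×14.0 + 200×16.0 = 19700.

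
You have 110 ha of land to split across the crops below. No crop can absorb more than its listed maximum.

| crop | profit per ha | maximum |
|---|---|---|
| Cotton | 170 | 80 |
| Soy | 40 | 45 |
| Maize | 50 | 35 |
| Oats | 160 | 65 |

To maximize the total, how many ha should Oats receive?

30

Highest profit per ha first: Cotton 170 > Oats 160 > Maize 50 > Soy 40.
Cotton: +80 to 80 (cap) ; 30 left.
Oats has room for 65 but only 30 remain, so it gets 30.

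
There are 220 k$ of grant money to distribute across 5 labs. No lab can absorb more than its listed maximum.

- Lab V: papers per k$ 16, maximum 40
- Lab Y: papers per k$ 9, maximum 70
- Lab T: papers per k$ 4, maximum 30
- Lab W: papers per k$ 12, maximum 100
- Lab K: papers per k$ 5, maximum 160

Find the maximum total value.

2520

Highest papers per k$ first: Lab V 16 > Lab W 12 > Lab Y 9 > Lab K 5 > Lab T 4.
Give Lab V 40 to hit its cap of 40 → 180 left.
Give Lab W 100 to hit its cap of 100 → 80 left.
Lab Y takes 70 to reach its cap of 70 → 10 left.
Lab K: +10 (room for 160) → 10. Pool exhausted.
Total = 16×40 + 9×70 + 12×100 + 5×10 = 2520.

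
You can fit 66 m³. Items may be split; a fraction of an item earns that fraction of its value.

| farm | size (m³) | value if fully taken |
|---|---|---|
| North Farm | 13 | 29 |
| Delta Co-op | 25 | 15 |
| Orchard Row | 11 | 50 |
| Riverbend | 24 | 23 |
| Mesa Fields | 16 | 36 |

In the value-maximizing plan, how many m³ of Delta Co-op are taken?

2

Sort by value density: Orchard Row 50/11≈4.55, Mesa Fields 36/16≈2.25, North Farm 29/13≈2.23, Riverbend 23/24≈0.958, Delta Co-op 15/25≈0.6.
All 11 m³ of Orchard Row fit (value 50) ; 55 remain.
All 16 m³ of Mesa Fields fit (value 36) ; 39 remain.
Take all of North Farm (13 m³, value 29) ; 26 m³ left.
Riverbend: take in full, 24 m³ for value 23 ; 2 left.
2 m³ left: a 2/25 share of Delta Co-op gives 15×2/25 = 1.2.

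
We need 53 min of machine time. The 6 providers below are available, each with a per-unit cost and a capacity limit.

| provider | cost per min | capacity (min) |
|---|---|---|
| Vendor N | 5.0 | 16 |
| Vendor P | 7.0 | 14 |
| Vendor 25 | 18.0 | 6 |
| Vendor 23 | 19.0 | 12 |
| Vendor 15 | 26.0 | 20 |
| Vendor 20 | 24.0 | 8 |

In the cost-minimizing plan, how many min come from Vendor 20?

5

Cheapest first:
Vendor N (5.0): use full 16 ; 37 min to go.
Take 14 from Vendor P at 7.0 ; need 23 more.
Take 6 from Vendor 25 at 18.0 ; need 17 more.
Vendor 23 (19.0): use full 12 ; 5 min to go.
Vendor 20 (24.0): take the remaining 5 ; done.
Vendor 15: unused.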